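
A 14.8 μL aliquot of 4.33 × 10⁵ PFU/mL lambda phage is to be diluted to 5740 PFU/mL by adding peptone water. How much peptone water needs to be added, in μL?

1100 μL

V₂ = C₁V₁/C₂ = 4.33 × 10⁵ × 14.8 / 5740 = 1116 μL.
Diluent to add = V₂ − V₁ = 1116 − 14.8 = 1100 μL.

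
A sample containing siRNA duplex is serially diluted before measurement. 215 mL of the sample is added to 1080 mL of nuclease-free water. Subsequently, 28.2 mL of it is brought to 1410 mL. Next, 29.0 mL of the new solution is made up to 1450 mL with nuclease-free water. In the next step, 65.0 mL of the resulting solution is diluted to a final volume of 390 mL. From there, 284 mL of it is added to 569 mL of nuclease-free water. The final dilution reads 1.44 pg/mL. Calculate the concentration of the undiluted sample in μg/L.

Overall dilution factor = 6.023 × 50 × 50 × 6 × 3.004 = 2.71 × 10⁵.
Original = 1.44 pg/mL × 2.71 × 10⁵ = 3.91 × 10⁵ pg/mL = 391 μg/L.

391 μg/L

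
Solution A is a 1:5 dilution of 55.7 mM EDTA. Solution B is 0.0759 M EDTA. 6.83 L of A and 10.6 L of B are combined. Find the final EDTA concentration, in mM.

C_A = 55.7 mM / 5 = 11.1 mM.
C_B = 0.0759 M = 75.9 mM.
C_mix = (C_A·V_A + C_B·V_B)/(V_A + V_B) = (11.1×6.83 + 75.9×10.6) / 17.43 = 50.5 mM.

50.5 mM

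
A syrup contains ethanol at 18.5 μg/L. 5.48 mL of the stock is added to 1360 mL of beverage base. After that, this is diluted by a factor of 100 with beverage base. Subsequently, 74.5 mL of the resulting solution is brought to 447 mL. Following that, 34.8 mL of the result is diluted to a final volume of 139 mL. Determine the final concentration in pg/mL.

Overall dilution factor = 249.2 × 100 × 6 × 3.994 = 5.97 × 10⁵.
18.5 μg/L / 5.97 × 10⁵ = 3.10 × 10⁻⁵ μg/L = 0.0310 pg/mL.

0.0310 pg/mL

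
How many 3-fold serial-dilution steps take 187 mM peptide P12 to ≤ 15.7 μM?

9

Need 3ⁿ ≥ 1.19 × 10⁴, so n ≥ log(1.19 × 10⁴)/log(3) = 8.54.
Minimum whole steps: n = 9.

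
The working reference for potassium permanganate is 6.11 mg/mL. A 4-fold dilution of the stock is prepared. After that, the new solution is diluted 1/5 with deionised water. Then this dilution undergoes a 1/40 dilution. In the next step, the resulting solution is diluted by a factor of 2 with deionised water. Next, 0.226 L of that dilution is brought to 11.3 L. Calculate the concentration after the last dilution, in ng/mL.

Overall dilution factor = 4 × 5 × 40 × 2 × 50 = 8.00 × 10⁴.
6.11 mg/mL / 8.00 × 10⁴ = 7.64 × 10⁻⁵ mg/mL = 76.4 ng/mL.

76.4 ng/mL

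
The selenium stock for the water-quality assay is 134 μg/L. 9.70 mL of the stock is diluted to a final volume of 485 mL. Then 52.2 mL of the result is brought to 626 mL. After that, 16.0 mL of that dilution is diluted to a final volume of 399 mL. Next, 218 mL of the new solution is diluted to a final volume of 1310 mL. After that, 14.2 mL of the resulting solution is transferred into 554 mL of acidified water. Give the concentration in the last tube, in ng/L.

0.0373 ng/L

Overall dilution factor = 50 × 11.99 × 24.94 × 6.009 × 40.01 = 3.60 × 10⁶.
134 μg/L / 3.60 × 10⁶ = 3.73 × 10⁻⁵ μg/L = 0.0373 ng/L.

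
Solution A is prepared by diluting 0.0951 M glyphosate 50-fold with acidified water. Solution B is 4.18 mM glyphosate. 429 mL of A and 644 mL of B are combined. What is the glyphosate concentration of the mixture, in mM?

3.27 mM

C_A = 0.0951 M / 50 = 1.90 × 10⁻³ M.
C_B = 4.18 mM = 4.18 × 10⁻³ M.
C_mix = (C_A·V_A + C_B·V_B)/(V_A + V_B) = (1.90 × 10⁻³×429 + 4.18 × 10⁻³×644) / 1073 = 3.27 × 10⁻³ M = 3.27 mM.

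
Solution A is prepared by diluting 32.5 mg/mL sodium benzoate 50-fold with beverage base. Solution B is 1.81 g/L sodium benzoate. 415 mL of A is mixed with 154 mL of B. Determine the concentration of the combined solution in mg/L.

C_A = 32.5 mg/mL / 50 = 0.650 mg/mL.
C_B = 1.81 g/L = 1.81 mg/mL.
C_mix = (C_A·V_A + C_B·V_B)/(V_A + V_B) = (0.650×415 + 1.81×154) / 569.0 = 0.964 mg/mL = 964 mg/L.

964 mg/L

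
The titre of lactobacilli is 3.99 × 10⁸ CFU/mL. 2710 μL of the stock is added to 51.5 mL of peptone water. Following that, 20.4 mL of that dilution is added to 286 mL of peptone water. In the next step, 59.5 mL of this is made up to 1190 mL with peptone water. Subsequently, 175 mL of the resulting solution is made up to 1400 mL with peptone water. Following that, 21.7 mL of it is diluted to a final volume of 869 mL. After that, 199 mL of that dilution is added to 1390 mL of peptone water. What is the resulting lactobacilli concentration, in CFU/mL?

Overall dilution factor = 20.00 × 15.02 × 20 × 8 × 40.05 × 7.985 = 1.54 × 10⁷.
3.99 × 10⁸ CFU/mL / 1.54 × 10⁷ = 26.0 CFU/mL.

26.0 CFU/mL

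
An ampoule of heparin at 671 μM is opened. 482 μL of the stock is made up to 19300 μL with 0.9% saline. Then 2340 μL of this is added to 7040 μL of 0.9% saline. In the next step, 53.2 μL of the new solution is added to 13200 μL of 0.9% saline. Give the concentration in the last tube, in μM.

0.0168 μM

Overall dilution factor = 40.04 × 4.009 × 249.1 = 4.00 × 10⁴.
671 μM / 4.00 × 10⁴ = 0.0168 μM.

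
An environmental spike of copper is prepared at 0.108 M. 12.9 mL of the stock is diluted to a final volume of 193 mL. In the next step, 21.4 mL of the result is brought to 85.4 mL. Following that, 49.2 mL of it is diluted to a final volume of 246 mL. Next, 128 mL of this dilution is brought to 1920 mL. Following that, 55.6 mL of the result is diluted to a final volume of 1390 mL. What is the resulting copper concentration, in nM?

965 nM

Overall dilution factor = 14.96 × 3.991 × 5 × 15 × 25 = 1.12 × 10⁵.
0.108 M / 1.12 × 10⁵ = 9.65 × 10⁻⁷ M = 965 nM.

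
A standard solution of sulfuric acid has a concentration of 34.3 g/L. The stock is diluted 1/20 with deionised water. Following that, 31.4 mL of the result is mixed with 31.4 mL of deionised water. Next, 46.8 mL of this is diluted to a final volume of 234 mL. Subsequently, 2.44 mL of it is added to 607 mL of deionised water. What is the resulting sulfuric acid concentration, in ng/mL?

687 ng/mL

Overall dilution factor = 20 × 2 × 5 × 249.8 = 5.00 × 10⁴.
34.3 g/L / 5.00 × 10⁴ = 6.87 × 10⁻⁴ g/L = 687 ng/mL.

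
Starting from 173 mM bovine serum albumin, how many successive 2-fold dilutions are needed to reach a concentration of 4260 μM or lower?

Need 2ⁿ ≥ 40.6, so n ≥ log(40.6)/log(2) = 5.34.
Minimum whole steps: n = 6.

6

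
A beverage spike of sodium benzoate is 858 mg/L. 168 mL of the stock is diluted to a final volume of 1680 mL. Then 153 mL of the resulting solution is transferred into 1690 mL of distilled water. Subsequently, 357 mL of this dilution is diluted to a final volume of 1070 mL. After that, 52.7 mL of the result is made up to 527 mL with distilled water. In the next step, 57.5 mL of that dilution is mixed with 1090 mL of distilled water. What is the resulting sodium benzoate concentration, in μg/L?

Overall dilution factor = 10 × 12.05 × 2.997 × 10 × 19.96 = 7.21 × 10⁴.
858 mg/L / 7.21 × 10⁴ = 0.0119 mg/L = 11.9 μg/L.

11.9 μg/L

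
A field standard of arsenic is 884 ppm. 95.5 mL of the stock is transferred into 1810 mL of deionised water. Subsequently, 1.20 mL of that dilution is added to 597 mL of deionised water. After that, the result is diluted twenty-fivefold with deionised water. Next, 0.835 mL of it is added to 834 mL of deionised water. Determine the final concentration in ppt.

3.56 ppt

Overall dilution factor = 19.95 × 498.5 × 25 × 999.8 = 2.49 × 10⁸.
884 ppm / 2.49 × 10⁸ = 3.56 × 10⁻⁶ ppm = 3.56 ppt.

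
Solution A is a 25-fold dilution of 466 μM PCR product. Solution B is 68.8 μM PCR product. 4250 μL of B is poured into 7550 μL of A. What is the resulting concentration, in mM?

0.0367 mM

C_A = 466 μM / 25 = 18.6 μM.
C_mix = (C_A·V_A + C_B·V_B)/(V_A + V_B) = (18.6×7550 + 68.8×4250) / 11800 = 36.7 μM = 0.0367 mM.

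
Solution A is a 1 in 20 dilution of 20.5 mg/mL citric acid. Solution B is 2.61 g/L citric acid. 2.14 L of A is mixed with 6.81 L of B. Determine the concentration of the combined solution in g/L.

2.23 g/L

C_A = 20.5 mg/mL / 20 = 1.02 mg/mL.
C_B = 2.61 g/L = 2.61 mg/mL.
C_mix = (C_A·V_A + C_B·V_B)/(V_A + V_B) = (1.02×2.14 + 2.61×6.81) / 8.950 = 2.23 mg/mL = 2.23 g/L.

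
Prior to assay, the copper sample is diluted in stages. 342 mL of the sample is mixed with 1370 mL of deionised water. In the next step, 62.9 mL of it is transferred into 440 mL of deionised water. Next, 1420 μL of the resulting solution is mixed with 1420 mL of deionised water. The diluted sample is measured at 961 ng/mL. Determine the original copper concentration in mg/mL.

Overall dilution factor = 5.006 × 7.995 × 1001 = 4.01 × 10⁴.
Original = 961 ng/mL × 4.01 × 10⁴ = 3.85 × 10⁷ ng/mL = 38.5 mg/mL.

38.5 mg/mL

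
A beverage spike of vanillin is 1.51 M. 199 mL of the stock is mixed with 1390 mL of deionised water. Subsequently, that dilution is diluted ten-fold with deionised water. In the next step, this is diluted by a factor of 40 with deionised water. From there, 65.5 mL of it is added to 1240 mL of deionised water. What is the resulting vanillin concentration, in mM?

Overall dilution factor = 7.985 × 10 × 40 × 19.93 = 6.37 × 10⁴.
1.51 M / 6.37 × 10⁴ = 2.37 × 10⁻⁵ M = 0.0237 mM.

0.0237 mM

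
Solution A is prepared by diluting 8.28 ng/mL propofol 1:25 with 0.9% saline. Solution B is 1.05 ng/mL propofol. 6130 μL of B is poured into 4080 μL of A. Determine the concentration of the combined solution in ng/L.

763 ng/L

C_A = 8.28 ng/mL / 25 = 0.331 ng/mL.
C_mix = (C_A·V_A + C_B·V_B)/(V_A + V_B) = (0.331×4080 + 1.05×6130) / 10210 = 0.763 ng/mL = 763 ng/L.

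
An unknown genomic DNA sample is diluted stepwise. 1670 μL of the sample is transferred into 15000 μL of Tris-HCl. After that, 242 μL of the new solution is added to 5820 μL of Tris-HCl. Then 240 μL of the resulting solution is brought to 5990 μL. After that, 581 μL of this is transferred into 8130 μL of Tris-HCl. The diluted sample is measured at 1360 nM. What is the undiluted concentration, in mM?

Overall dilution factor = 9.982 × 25.05 × 24.96 × 14.99 = 9.36 × 10⁴.
Original = 1360 nM × 9.36 × 10⁴ = 1.27 × 10⁸ nM = 127 mM.

127 mM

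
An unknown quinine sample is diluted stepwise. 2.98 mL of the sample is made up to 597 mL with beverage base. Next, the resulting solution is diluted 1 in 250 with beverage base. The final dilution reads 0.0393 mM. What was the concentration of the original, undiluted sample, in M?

1.97 M

Overall dilution factor = 200.3 × 250 = 5.01 × 10⁴.
Original = 0.0393 mM × 5.01 × 10⁴ = 1968 mM = 1.97 M.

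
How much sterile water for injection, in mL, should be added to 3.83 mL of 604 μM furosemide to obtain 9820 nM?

232 mL

9820 nM = 9.82 μM.
V₂ = C₁V₁/C₂ = 604 × 3.83 / 9.82 = 236 mL.
Diluent to add = V₂ − V₁ = 236 − 3.83 = 232 mL.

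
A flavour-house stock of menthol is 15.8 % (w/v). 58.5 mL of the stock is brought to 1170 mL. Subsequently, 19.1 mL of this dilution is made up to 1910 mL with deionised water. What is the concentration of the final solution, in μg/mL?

Overall dilution factor = 20 × 100 = 2000.
15.8 % (w/v) / 2000 = 7.90 × 10⁻³ % (w/v) = 79.0 μg/mL.

79.0 μg/mL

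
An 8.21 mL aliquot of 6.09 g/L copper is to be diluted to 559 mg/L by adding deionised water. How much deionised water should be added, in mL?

559 mg/L = 0.559 g/L.
V₂ = C₁V₁/C₂ = 6.09 × 8.21 / 0.559 = 89.4 mL.
Diluent to add = V₂ − V₁ = 89.4 − 8.21 = 81.2 mL.

81.2 mL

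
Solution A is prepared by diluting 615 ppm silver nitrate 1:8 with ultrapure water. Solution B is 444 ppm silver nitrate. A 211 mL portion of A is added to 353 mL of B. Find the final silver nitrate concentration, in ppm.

307 ppm

C_A = 615 ppm / 8 = 76.9 ppm.
C_mix = (C_A·V_A + C_B·V_B)/(V_A + V_B) = (76.9×211 + 444×353) / 564.0 = 307 ppm.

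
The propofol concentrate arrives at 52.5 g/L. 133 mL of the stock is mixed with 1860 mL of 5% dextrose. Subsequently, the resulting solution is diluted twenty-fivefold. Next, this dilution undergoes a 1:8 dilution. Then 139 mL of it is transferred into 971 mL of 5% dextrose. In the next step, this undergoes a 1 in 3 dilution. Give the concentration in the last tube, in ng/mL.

Overall dilution factor = 14.98 × 25 × 8 × 7.986 × 3 = 7.18 × 10⁴.
52.5 g/L / 7.18 × 10⁴ = 7.31 × 10⁻⁴ g/L = 731 ng/mL.

731 ng/mL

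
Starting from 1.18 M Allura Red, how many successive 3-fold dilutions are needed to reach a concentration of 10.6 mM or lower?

5

Need 3ⁿ ≥ 111, so n ≥ log(111)/log(3) = 4.29.
Minimum whole steps: n = 5.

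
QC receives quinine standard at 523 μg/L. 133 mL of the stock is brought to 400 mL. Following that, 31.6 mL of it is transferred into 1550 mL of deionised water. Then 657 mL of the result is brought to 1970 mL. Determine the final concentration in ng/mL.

Overall dilution factor = 3.008 × 50.05 × 2.998 = 451.
523 μg/L / 451 = 1.16 μg/L = 1.16 ng/mL.

1.16 ng/mL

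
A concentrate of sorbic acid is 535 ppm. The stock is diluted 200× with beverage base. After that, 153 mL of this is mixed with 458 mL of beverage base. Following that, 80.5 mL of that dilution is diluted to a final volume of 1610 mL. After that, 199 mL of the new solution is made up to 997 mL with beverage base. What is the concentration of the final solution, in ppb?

6.69 ppb

Overall dilution factor = 200 × 3.993 × 20 × 5.010 = 8.00 × 10⁴.
535 ppm / 8.00 × 10⁴ = 6.69 × 10⁻³ ppm = 6.69 ppb.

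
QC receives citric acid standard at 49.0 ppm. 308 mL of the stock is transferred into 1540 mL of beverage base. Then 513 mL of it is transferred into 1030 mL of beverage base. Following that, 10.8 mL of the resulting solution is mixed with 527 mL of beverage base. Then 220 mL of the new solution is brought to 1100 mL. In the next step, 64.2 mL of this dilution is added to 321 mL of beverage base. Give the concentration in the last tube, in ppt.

1820 ppt

Overall dilution factor = 6 × 3.008 × 49.80 × 5 × 6 = 2.70 × 10⁴.
49.0 ppm / 2.70 × 10⁴ = 1.82 × 10⁻³ ppm = 1820 ppt.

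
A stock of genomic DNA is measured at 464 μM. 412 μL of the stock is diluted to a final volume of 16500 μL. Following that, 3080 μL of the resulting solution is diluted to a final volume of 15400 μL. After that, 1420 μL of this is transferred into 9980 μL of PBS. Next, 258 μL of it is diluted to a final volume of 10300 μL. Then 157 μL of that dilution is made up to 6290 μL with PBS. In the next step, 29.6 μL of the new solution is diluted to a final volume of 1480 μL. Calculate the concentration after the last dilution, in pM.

Overall dilution factor = 40.05 × 5 × 8.028 × 39.92 × 40.06 × 50 = 1.29 × 10⁸.
464 μM / 1.29 × 10⁸ = 3.61 × 10⁻⁶ μM = 3.61 pM.

3.61 pM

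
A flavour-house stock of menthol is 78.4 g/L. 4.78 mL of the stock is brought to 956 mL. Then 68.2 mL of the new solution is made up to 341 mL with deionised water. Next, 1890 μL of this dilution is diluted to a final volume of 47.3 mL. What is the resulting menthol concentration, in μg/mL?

Overall dilution factor = 200 × 5 × 25.03 = 2.50 × 10⁴.
78.4 g/L / 2.50 × 10⁴ = 3.13 × 10⁻³ g/L = 3.13 μg/mL.

3.13 μg/mL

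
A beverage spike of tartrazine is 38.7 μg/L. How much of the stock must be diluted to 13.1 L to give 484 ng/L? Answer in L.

484 ng/L = 0.484 μg/L.
V₁ = C₂V₂/C₁ = 0.484 × 13.1 / 38.7 = 0.164 L.

0.164 L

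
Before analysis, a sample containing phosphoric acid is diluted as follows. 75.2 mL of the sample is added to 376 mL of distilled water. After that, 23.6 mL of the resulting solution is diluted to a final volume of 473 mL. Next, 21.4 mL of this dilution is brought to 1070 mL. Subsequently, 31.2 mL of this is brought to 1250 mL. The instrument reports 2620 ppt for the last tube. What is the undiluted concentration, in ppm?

631 ppm

Overall dilution factor = 6 × 20.04 × 50 × 40.06 = 2.41 × 10⁵.
Original = 2620 ppt × 2.41 × 10⁵ = 6.31 × 10⁸ ppt = 631 ppm.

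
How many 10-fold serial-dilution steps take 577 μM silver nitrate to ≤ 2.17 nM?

Need 10ⁿ ≥ 2.66 × 10⁵, so n ≥ log(2.66 × 10⁵)/log(10) = 5.42.
Minimum whole steps: n = 6.

6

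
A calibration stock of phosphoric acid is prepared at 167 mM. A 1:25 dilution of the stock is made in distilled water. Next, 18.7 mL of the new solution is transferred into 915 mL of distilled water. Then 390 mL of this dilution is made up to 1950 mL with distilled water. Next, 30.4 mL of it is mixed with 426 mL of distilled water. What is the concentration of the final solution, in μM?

Overall dilution factor = 25 × 49.93 × 5 × 15.01 = 9.37 × 10⁴.
167 mM / 9.37 × 10⁴ = 1.78 × 10⁻³ mM = 1.78 μM.

1.78 μM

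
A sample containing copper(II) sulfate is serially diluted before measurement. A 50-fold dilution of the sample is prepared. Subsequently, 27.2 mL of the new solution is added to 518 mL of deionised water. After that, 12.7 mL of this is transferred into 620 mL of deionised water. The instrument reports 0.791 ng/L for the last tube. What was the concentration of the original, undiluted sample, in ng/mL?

39.5 ng/mL

Overall dilution factor = 50 × 20.04 × 49.82 = 4.99 × 10⁴.
Original = 0.791 ng/L × 4.99 × 10⁴ = 3.95 × 10⁴ ng/L = 39.5 ng/mL.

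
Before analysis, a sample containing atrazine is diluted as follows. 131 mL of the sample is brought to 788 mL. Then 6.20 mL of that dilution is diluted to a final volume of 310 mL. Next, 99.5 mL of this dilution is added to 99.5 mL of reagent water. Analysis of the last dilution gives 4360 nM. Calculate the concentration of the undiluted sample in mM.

2.62 mM

Overall dilution factor = 6.015 × 50 × 2 = 602.
Original = 4360 nM × 602 = 2.62 × 10⁶ nM = 2.62 mM.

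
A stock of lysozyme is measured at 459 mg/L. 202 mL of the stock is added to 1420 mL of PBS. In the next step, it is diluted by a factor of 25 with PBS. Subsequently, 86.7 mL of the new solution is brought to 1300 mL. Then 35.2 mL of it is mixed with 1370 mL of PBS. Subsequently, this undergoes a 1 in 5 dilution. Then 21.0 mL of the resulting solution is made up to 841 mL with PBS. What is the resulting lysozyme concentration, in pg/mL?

Overall dilution factor = 8.030 × 25 × 14.99 × 39.92 × 5 × 40.05 = 2.41 × 10⁷.
459 mg/L / 2.41 × 10⁷ = 1.91 × 10⁻⁵ mg/L = 19.1 pg/mL.

19.1 pg/mL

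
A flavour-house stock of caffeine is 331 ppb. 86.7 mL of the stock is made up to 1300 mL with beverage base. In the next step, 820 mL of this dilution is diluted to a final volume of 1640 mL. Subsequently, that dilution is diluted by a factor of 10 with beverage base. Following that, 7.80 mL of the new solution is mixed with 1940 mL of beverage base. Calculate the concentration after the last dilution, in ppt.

4.42 ppt

Overall dilution factor = 14.99 × 2 × 10 × 249.7 = 7.49 × 10⁴.
331 ppb / 7.49 × 10⁴ = 4.42 × 10⁻³ ppb = 4.42 ppt.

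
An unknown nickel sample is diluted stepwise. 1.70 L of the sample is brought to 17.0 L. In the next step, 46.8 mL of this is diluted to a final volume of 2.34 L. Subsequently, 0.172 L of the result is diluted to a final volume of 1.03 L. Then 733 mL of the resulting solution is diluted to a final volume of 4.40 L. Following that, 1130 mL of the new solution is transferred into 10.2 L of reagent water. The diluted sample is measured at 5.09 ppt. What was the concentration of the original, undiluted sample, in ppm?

Overall dilution factor = 10 × 50 × 5.988 × 6.003 × 10.03 = 1.80 × 10⁵.
Original = 5.09 ppt × 1.80 × 10⁵ = 9.17 × 10⁵ ppt = 0.917 ppm.

0.917 ppm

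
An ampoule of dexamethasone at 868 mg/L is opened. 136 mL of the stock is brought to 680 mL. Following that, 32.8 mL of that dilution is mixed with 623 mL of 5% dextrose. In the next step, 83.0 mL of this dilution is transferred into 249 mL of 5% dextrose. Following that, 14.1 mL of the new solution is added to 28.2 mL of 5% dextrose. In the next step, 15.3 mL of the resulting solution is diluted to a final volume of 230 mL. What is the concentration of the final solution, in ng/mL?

48.1 ng/mL

Overall dilution factor = 5 × 19.99 × 4 × 3 × 15.03 = 1.80 × 10⁴.
868 mg/L / 1.80 × 10⁴ = 0.0481 mg/L = 48.1 ng/mL.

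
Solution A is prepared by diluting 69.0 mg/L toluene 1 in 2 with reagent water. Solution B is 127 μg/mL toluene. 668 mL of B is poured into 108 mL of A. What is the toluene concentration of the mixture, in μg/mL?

C_A = 69.0 mg/L / 2 = 34.5 mg/L.
C_B = 127 μg/mL = 127 mg/L.
C_mix = (C_A·V_A + C_B·V_B)/(V_A + V_B) = (34.5×108 + 127×668) / 776.0 = 114 mg/L = 114 μg/mL.

114 μg/mL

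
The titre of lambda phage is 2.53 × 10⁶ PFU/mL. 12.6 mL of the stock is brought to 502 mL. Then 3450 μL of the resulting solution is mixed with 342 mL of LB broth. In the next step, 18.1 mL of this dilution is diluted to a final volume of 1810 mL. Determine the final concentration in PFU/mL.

Overall dilution factor = 39.84 × 100.1 × 100 = 3.99 × 10⁵.
2.53 × 10⁶ PFU/mL / 3.99 × 10⁵ = 6.34 PFU/mL.

6.34 PFU/mL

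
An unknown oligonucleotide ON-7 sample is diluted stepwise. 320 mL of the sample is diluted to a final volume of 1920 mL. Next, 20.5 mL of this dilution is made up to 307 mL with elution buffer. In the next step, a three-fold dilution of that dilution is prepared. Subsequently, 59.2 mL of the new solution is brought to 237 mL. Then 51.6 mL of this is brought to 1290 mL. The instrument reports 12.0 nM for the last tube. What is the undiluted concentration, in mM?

0.324 mM

Overall dilution factor = 6 × 14.98 × 3 × 4.003 × 25 = 2.70 × 10⁴.
Original = 12.0 nM × 2.70 × 10⁴ = 3.24 × 10⁵ nM = 0.324 mM.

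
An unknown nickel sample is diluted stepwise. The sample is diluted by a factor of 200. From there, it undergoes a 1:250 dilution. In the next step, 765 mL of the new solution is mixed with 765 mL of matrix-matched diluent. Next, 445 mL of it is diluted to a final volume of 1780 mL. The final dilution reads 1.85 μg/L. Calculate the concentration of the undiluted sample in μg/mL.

Overall dilution factor = 200 × 250 × 2 × 4 = 4.00 × 10⁵.
Original = 1.85 μg/L × 4.00 × 10⁵ = 7.40 × 10⁵ μg/L = 740 μg/mL.

740 μg/mL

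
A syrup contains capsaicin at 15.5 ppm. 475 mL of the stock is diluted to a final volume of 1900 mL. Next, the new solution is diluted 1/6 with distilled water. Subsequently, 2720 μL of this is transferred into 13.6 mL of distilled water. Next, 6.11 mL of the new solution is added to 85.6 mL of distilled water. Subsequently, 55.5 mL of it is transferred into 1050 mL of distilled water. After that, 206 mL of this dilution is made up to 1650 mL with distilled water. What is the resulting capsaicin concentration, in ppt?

44.9 ppt

Overall dilution factor = 4 × 6 × 6 × 15.01 × 19.92 × 8.010 = 3.45 × 10⁵.
15.5 ppm / 3.45 × 10⁵ = 4.49 × 10⁻⁵ ppm = 44.9 ppt.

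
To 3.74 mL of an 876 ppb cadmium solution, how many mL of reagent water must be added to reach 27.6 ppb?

115 mL

V₂ = C₁V₁/C₂ = 876 × 3.74 / 27.6 = 119 mL.
Diluent to add = V₂ − V₁ = 119 − 3.74 = 115 mL.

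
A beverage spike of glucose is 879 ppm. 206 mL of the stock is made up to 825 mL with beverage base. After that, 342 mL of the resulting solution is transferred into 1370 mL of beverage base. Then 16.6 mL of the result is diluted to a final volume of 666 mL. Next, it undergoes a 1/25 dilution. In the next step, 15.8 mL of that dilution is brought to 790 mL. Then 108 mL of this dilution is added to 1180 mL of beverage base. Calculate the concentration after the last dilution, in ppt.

73.3 ppt

Overall dilution factor = 4.005 × 5.006 × 40.12 × 25 × 50 × 11.93 = 1.20 × 10⁷.
879 ppm / 1.20 × 10⁷ = 7.33 × 10⁻⁵ ppm = 73.3 ppt.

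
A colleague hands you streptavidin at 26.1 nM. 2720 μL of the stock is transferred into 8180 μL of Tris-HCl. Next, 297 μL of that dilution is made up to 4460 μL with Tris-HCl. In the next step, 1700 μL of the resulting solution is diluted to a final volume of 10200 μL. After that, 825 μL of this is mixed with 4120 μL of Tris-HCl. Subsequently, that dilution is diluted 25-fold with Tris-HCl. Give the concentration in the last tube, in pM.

0.482 pM

Overall dilution factor = 4.007 × 15.02 × 6 × 5.994 × 25 = 5.41 × 10⁴.
26.1 nM / 5.41 × 10⁴ = 4.82 × 10⁻⁴ nM = 0.482 pM.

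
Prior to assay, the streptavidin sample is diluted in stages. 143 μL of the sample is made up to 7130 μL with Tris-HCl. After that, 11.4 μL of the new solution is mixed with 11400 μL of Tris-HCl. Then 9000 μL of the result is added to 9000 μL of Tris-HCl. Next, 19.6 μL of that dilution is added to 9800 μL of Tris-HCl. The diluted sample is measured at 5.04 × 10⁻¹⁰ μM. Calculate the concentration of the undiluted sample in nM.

25.2 nM

Overall dilution factor = 49.86 × 1001 × 2 × 501 = 5.00 × 10⁷.
Original = 5.04 × 10⁻¹⁰ μM × 5.00 × 10⁷ = 0.0252 μM = 25.2 nM.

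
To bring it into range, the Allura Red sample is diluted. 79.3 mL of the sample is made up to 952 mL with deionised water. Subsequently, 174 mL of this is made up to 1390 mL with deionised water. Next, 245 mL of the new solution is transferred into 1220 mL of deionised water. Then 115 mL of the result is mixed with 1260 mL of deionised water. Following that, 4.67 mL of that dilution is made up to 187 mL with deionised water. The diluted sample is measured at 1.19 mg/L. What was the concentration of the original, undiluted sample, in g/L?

Overall dilution factor = 12.01 × 7.989 × 5.980 × 11.96 × 40.04 = 2.75 × 10⁵.
Original = 1.19 mg/L × 2.75 × 10⁵ = 3.27 × 10⁵ mg/L = 327 g/L.

327 g/L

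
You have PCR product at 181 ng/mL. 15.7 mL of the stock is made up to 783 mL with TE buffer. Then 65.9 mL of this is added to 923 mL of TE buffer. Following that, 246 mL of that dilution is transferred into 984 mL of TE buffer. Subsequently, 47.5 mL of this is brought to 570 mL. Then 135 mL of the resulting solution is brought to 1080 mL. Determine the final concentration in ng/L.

Overall dilution factor = 49.87 × 15.01 × 5 × 12 × 8 = 3.59 × 10⁵.
181 ng/mL / 3.59 × 10⁵ = 5.04 × 10⁻⁴ ng/mL = 0.504 ng/L.

0.504 ng/L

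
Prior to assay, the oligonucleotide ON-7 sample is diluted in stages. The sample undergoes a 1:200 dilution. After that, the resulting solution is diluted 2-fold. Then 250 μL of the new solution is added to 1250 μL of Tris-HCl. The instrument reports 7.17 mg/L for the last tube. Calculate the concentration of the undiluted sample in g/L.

Overall dilution factor = 200 × 2 × 6 = 2400.
Original = 7.17 mg/L × 2400 = 1.72 × 10⁴ mg/L = 17.2 g/L.

17.2 g/L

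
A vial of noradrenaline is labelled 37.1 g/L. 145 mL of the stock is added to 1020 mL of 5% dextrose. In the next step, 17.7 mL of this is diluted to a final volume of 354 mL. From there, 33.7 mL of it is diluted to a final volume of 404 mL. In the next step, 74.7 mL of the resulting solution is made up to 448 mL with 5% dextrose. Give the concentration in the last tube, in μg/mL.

3.21 μg/mL

Overall dilution factor = 8.034 × 20 × 11.99 × 5.997 = 1.16 × 10⁴.
37.1 g/L / 1.16 × 10⁴ = 3.21 × 10⁻³ g/L = 3.21 μg/mL.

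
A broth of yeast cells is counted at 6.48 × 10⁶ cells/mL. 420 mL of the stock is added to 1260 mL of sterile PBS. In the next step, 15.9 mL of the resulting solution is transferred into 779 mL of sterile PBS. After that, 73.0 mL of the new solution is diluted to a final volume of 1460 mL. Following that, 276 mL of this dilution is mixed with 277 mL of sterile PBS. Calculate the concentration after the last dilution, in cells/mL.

Overall dilution factor = 4 × 49.99 × 20 × 2.004 = 8013.
6.48 × 10⁶ cells/mL / 8013 = 809 cells/mL.

809 cells/mL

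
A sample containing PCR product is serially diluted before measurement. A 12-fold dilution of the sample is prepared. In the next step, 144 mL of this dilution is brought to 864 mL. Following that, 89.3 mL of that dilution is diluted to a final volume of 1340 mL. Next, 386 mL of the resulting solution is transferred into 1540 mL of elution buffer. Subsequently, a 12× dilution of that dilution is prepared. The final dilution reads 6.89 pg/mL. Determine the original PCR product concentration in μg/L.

Overall dilution factor = 12 × 6 × 15.01 × 4.990 × 12 = 6.47 × 10⁴.
Original = 6.89 pg/mL × 6.47 × 10⁴ = 4.46 × 10⁵ pg/mL = 446 μg/L.

446 μg/L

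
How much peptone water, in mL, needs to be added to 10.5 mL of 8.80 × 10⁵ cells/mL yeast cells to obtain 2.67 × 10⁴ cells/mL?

336 mL

V₂ = C₁V₁/C₂ = 8.80 × 10⁵ × 10.5 / 2.67 × 10⁴ = 346 mL.
Diluent to add = V₂ − V₁ = 346 − 10.5 = 336 mL.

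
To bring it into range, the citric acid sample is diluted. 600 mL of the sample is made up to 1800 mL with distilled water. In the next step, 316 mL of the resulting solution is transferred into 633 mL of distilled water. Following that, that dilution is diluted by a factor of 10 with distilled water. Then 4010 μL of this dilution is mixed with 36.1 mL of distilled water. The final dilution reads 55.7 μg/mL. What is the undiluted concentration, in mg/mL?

Overall dilution factor = 3 × 3.003 × 10 × 10.00 = 901.
Original = 55.7 μg/mL × 901 = 5.02 × 10⁴ μg/mL = 50.2 mg/mL.

50.2 mg/mL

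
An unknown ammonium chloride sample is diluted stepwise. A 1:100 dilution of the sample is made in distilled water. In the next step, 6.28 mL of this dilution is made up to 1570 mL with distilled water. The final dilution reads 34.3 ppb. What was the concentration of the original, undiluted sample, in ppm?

857 ppm

Overall dilution factor = 100 × 250 = 2.50 × 10⁴.
Original = 34.3 ppb × 2.50 × 10⁴ = 8.57 × 10⁵ ppb = 857 ppm.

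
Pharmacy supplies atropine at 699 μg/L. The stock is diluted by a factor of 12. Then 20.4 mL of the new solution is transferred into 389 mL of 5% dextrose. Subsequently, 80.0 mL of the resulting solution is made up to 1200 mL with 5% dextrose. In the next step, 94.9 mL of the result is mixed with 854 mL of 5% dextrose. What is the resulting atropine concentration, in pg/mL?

Overall dilution factor = 12 × 20.07 × 15 × 9.999 = 3.61 × 10⁴.
699 μg/L / 3.61 × 10⁴ = 0.0194 μg/L = 19.4 pg/mL.

19.4 pg/mL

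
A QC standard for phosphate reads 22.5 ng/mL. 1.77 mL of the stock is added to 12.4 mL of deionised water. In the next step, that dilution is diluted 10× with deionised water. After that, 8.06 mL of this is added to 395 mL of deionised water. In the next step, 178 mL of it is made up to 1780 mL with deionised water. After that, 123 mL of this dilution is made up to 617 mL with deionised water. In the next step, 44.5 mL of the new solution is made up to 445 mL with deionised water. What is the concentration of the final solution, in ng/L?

Overall dilution factor = 8.006 × 10 × 50.01 × 10 × 5.016 × 10 = 2.01 × 10⁶.
22.5 ng/mL / 2.01 × 10⁶ = 1.12 × 10⁻⁵ ng/mL = 0.0112 ng/L.

0.0112 ng/L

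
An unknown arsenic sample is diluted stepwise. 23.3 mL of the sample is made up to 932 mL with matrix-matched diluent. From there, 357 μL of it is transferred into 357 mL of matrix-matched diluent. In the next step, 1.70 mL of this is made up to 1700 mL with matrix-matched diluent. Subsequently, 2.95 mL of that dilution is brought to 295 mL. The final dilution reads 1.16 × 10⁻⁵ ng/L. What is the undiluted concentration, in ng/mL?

Overall dilution factor = 40 × 1001 × 1000 × 100 = 4.00 × 10⁹.
Original = 1.16 × 10⁻⁵ ng/L × 4.00 × 10⁹ = 4.64 × 10⁴ ng/L = 46.4 ng/mL.

46.4 ng/mL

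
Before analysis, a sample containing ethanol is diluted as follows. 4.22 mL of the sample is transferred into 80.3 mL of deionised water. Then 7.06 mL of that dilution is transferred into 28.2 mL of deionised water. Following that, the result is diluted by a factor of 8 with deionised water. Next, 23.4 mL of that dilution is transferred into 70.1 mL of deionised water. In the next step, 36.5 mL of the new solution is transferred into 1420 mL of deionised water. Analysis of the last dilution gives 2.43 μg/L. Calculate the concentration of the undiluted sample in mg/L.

310 mg/L

Overall dilution factor = 20.03 × 4.994 × 8 × 3.996 × 39.90 = 1.28 × 10⁵.
Original = 2.43 μg/L × 1.28 × 10⁵ = 3.10 × 10⁵ μg/L = 310 mg/L.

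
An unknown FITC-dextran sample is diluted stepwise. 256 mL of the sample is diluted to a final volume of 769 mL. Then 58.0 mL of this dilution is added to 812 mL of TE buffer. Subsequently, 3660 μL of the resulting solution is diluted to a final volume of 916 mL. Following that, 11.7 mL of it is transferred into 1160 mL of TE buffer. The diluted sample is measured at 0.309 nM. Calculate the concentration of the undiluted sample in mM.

0.349 mM

Overall dilution factor = 3.004 × 15 × 250.3 × 100.1 = 1.13 × 10⁶.
Original = 0.309 nM × 1.13 × 10⁶ = 3.49 × 10⁵ nM = 0.349 mM.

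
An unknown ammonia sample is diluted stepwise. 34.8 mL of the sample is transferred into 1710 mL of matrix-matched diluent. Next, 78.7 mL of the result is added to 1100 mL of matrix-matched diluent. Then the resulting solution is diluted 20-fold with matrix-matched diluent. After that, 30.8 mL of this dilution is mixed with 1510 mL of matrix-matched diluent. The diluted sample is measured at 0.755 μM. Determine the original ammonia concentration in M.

0.567 M

Overall dilution factor = 50.14 × 14.98 × 20 × 50.03 = 7.51 × 10⁵.
Original = 0.755 μM × 7.51 × 10⁵ = 5.67 × 10⁵ μM = 0.567 M.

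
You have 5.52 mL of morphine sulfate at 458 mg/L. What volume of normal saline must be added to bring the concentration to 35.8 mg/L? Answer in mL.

65.1 mL

V₂ = C₁V₁/C₂ = 458 × 5.52 / 35.8 = 70.6 mL.
Diluent to add = V₂ − V₁ = 70.6 − 5.52 = 65.1 mL.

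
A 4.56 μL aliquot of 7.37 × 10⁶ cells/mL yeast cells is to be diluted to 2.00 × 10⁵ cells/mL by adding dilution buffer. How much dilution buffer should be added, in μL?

V₂ = C₁V₁/C₂ = 7.37 × 10⁶ × 4.56 / 2.00 × 10⁵ = 168 μL.
Diluent to add = V₂ − V₁ = 168 − 4.56 = 163 μL.

163 μL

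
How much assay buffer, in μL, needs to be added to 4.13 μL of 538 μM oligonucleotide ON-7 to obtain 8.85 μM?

247 μL

V₂ = C₁V₁/C₂ = 538 × 4.13 / 8.85 = 251 μL.
Diluent to add = V₂ − V₁ = 251 − 4.13 = 247 μL.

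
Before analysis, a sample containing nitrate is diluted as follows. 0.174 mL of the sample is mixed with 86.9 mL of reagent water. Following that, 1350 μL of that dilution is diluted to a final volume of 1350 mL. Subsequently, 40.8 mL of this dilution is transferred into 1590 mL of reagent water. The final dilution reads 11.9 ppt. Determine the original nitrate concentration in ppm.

238 ppm

Overall dilution factor = 500.4 × 1000 × 39.97 = 2.00 × 10⁷.
Original = 11.9 ppt × 2.00 × 10⁷ = 2.38 × 10⁸ ppt = 238 ppm.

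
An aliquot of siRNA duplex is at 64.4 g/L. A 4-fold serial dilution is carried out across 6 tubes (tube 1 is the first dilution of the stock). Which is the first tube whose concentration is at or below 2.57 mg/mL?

tube 3

Tube n has concentration 64.4 g/L / 4ⁿ.
Need 4ⁿ ≥ 64.4 g/L / 2.57 mg/mL = 25.1, so n ≥ 2.32.
First such tube: n = 3.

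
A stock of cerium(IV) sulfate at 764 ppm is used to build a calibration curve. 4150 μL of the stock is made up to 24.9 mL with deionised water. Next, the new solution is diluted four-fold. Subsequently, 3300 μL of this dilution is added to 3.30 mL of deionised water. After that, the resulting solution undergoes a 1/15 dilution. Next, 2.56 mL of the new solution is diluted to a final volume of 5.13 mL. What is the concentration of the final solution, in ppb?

Overall dilution factor = 6 × 4 × 2 × 15 × 2.004 = 1443.
764 ppm / 1443 = 0.530 ppm = 530 ppb.

530 ppb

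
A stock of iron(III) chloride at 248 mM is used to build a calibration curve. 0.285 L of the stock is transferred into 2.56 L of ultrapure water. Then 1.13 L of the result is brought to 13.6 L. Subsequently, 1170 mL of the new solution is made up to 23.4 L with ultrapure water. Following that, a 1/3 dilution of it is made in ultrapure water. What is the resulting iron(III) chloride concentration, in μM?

34.4 μM

Overall dilution factor = 9.982 × 12.04 × 20 × 3 = 7209.
248 mM / 7209 = 0.0344 mM = 34.4 μM.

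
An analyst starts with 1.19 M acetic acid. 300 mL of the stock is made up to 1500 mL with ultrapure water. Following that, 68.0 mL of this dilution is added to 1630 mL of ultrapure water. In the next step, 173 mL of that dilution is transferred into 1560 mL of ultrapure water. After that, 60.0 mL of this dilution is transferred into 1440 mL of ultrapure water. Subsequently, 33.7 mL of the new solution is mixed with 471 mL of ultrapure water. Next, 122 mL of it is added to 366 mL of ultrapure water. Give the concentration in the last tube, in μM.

Overall dilution factor = 5 × 24.97 × 10.02 × 25 × 14.98 × 4 = 1.87 × 10⁶.
1.19 M / 1.87 × 10⁶ = 6.35 × 10⁻⁷ M = 0.635 μM.

0.635 μM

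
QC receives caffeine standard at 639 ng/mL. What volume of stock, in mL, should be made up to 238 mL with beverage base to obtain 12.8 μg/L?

4.77 mL

12.8 μg/L = 12.8 ng/mL.
V₁ = C₂V₂/C₁ = 12.8 × 238 / 639 = 4.77 mL.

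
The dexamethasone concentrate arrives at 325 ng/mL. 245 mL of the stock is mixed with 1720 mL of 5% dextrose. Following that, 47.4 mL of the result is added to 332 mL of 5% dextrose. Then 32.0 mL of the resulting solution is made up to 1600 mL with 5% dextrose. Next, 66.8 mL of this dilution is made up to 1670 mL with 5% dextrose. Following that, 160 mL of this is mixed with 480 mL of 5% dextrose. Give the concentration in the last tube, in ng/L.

Overall dilution factor = 8.020 × 8.004 × 50 × 25 × 4 = 3.21 × 10⁵.
325 ng/mL / 3.21 × 10⁵ = 1.01 × 10⁻³ ng/mL = 1.01 ng/L.

1.01 ng/L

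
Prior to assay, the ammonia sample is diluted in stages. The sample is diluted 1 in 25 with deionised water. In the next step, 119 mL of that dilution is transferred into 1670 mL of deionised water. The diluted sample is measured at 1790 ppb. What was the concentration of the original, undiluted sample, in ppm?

673 ppm

Overall dilution factor = 25 × 15.03 = 376.
Original = 1790 ppb × 376 = 6.73 × 10⁵ ppb = 673 ppm.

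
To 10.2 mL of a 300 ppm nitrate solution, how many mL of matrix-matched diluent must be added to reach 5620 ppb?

534 mL

5620 ppb = 5.62 ppm.
V₂ = C₁V₁/C₂ = 300 × 10.2 / 5.62 = 544 mL.
Diluent to add = V₂ − V₁ = 544 − 10.2 = 534 mL.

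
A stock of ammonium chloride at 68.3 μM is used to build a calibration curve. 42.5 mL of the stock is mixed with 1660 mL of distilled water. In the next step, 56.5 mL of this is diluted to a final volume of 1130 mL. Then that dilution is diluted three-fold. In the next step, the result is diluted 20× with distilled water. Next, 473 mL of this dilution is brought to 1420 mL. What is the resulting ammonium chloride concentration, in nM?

0.473 nM

Overall dilution factor = 40.06 × 20 × 3 × 20 × 3.002 = 1.44 × 10⁵.
68.3 μM / 1.44 × 10⁵ = 4.73 × 10⁻⁴ μM = 0.473 nM.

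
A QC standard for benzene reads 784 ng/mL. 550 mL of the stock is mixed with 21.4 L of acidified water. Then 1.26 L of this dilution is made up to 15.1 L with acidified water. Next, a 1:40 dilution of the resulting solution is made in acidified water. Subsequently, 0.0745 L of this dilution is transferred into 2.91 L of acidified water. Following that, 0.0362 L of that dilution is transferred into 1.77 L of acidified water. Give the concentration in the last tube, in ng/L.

Overall dilution factor = 39.91 × 11.98 × 40 × 40.06 × 49.90 = 3.82 × 10⁷.
784 ng/mL / 3.82 × 10⁷ = 2.05 × 10⁻⁵ ng/mL = 0.0205 ng/L.

0.0205 ng/L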